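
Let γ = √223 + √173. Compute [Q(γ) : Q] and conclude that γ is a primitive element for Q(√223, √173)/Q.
[Q(γ) : Q] = 4 (equivalently, Q(γ) = Q(√223, √173))

Obviously Q(γ) ⊆ Q(√223, √173), and [Q(√223, √173):Q] = 4 (since 223, 173 are distinct squarefree integers > 1 with 38579 not a perfect square). To show equality we compute the minimal polynomial of γ. From γ = √223 + √173: γ^2 = 223 + 2√(38579) + 173 = 396 + 2√(38579), so γ^2 - 396 = 2√(38579); squaring, (γ^2 - 396)^2 = 4·38579, i.e. γ^4 - 792γ^2 + 156816 - 154316 = 0, i.e. γ^4 - 792γ^2 + 2500 = 0. So γ is a root of x^4 - 792x^2 + 2500. This polynomial is irreducible over Q: it has no rational root (each ±√223 ± √173 is irrational), and any factorization into two quadratics over Q would force √(38579) ∈ Q (pairing opposite roots) or √223, √173 ∈ Q (other pairings), all impossible. Hence [Q(γ):Q] = 4 = [Q(√223, √173):Q], so Q(γ) = Q(√223, √173).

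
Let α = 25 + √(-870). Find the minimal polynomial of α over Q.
m_α(x) = x^2 - 50x + 1495

From α - 25 = √(-870), squaring gives (α - 25)^2 = -870, i.e. α^2 - 50α + 625 = -870, so α^2 - 50α + 1495 = 0. The discriminant of x^2 - 50x + 1495 is (-50)^2 - 4·(1495) = 2500 - 5980 = -3480, and 4·(-870) is not a perfect square in Q since -870 is squarefree and ≠ 1. Hence x^2 - 50x + 1495 is irreducible over Q and is the minimal polynomial of α.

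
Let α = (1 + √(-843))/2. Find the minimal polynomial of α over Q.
m_α(x) = x^2 - x + 211

From 2α - 1 = √(-843), squaring gives (2α - 1)^2 = -843, i.e. 4α^2 - 4α + 1 = -843, so α^2 - α + (1 + 843)/4 = 0. Since -843 ≡ 1 (mod 4), (1 + 843)/4 = 211 ∈ Z. The polynomial x^2 - x + 211 has discriminant 1 - 4·(211) = -843, which is not a perfect square in Q (d = -843 is squarefree and ≠ 1), so x^2 - x + 211 is irreducible over Q. It is the minimal polynomial of α.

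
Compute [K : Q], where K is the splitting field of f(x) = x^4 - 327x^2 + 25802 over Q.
[K : Q] = 4

Solving the quadratic in x^2: x^2 = (327 ± √(327^2 - 4·25802))/2 = (327 ± √3721)/2 = (327 ± 61)/2, giving x^2 = 194 or x^2 = 133. So f(x) = (x^2 - 194)(x^2 - 133) and the roots of f are ±√194, ±√133. Hence the splitting field is K = Q(√194, √133). Since 194 and 133 are distinct squarefree integers > 1, their product 25802 is not a perfect square, so √133 ∉ Q(√194). By the tower law [K:Q] = [Q(√194,√133):Q(√194)] · [Q(√194):Q] = 2 · 2 = 4.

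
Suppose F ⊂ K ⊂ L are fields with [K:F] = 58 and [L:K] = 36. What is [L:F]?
[L:F] = 2088

The tower law says that for any tower of field extensions F ⊂ K ⊂ L with finite degrees, [L:F] = [L:K] · [K:F]. Here this gives [L:F] = 36 · 58 = 2088.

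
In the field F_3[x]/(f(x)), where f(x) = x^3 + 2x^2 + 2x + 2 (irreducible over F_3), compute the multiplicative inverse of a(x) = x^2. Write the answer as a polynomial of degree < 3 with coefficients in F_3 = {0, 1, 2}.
a(x)^(-1) ≡ 2x^2 + 2x (mod f(x))

Since f is irreducible over F_3, F_3[x]/(f) is a field and a(x) ≠ 0 has an inverse. Apply the extended Euclidean algorithm to f(x) and a(x) in F_3[x]: f(x) = (x + 2)·a(x) + (2x + 2);  a(x) = (2x + 1)·(2x + 2) + (1). The last nonzero remainder is the constant 1 = gcd(f, a) in F_3. Back-substituting through the division chain expresses 1 = s(x)·a(x) + t(x)·f(x) with s(x) ≡ 2x^2 + 2x (mod f), so a(x)^(-1) ≡ s(x) = 2x^2 + 2x (mod f). Check: (x^2)·(2x^2 + 2x) = 2x^4 + 2x^3 ≡ 1 (mod x^3 + 2x^2 + 2x + 2).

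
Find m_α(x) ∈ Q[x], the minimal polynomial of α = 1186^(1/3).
m_α(x) = x^3 - 1186

α satisfies α^3 = 1186, so x^3 - 1186 annihilates α. By the rational root test, a rational root p/q (in lowest terms) of x^3 - 1186 would satisfy p^3 = 1186 q^3, forcing q = 1 and p^3 = 1186; but 1186 is not a perfect cube, contradiction. A monic cubic over Q with no rational root is irreducible (any nontrivial factorization would include a linear factor). Hence x^3 - 1186 is the minimal polynomial of α, and in particular [Q(α):Q] = 3.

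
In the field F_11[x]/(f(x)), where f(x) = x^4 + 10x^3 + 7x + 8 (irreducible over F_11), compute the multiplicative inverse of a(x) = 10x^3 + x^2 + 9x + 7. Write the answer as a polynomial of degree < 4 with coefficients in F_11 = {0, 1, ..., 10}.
a(x)^(-1) ≡ 8x^3 + 2x^2 + 4x + 4 (mod f(x))

Since f is irreducible over F_11, F_11[x]/(f) is a field and a(x) ≠ 0 has an inverse. Apply the extended Euclidean algorithm to f(x) and a(x) in F_11[x]: f(x) = (10x)·a(x) + (9x^2 + 3x + 8);  a(x) = (6x + 3)·(9x^2 + 3x + 8) + (7x + 5);  (9x^2 + 3x + 8) = (6x + 4)·(7x + 5) + (10). The last nonzero remainder is the constant 10 = gcd(f, a) in F_11. Back-substituting through the division chain expresses 10 = s(x)·a(x) + t(x)·f(x) with s(x) ≡ 3x^3 + 9x^2 + 7x + 7 (mod f), so (3x^3 + 9x^2 + 7x + 7)·a(x) ≡ 10 (mod f). Multiplying by 10^(-1) ≡ 10 in F_11 gives a(x)^(-1) ≡ 10·(3x^3 + 9x^2 + 7x + 7) ≡ 8x^3 + 2x^2 + 4x + 4 (mod f). Check: (10x^3 + x^2 + 9x + 7)·(8x^3 + 2x^2 + 4x + 4) = 3x^6 + 6x^5 + 4x^4 + 8x^3 + 10x^2 + 9x + 6 ≡ 1 (mod x^4 + 10x^3 + 7x + 8).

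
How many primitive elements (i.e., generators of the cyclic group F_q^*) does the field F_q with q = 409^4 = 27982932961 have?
There are φ(27982932960) = 6851788800 primitive elements

F_q^* is cyclic of order q - 1 = 27982932960. A cyclic group of order m has exactly φ(m) generators. Here m = 27982932960 = 2^5 · 3 · 5 · 17 · 41 · 83641, so the number of primitive elements is φ(27982932960) = 6851788800.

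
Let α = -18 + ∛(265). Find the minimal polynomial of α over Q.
m_α(x) = x^3 + 54x^2 + 972x + 5567

Set β = α + 18 = ∛(265), so β^3 = 265. Then (α + 18)^3 - 265 = 0, i.e. α is a root of g(x) = (x + 18)^3 - 265 = x^3 + 54x^2 + 972x + 5567. Since g(x) = h(x + 18) where h(x) = x^3 - 265, and h is irreducible over Q (because 265 is not a perfect cube, so h has no rational root, and a monic cubic with no rational root is irreducible), g is also irreducible (irreducibility is preserved under the substitution x → x + 18). Hence m_α(x) = x^3 + 54x^2 + 972x + 5567.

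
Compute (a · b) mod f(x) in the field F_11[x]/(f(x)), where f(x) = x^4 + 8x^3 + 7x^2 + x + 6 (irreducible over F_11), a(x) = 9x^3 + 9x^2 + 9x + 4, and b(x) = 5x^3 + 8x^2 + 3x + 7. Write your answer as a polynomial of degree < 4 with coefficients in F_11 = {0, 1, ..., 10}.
a · b ≡ 7x^3 + 4x^2 + 2x + 5 (mod f(x))

Multiply in F_11[x]: a(x)·b(x) = (9x^3 + 9x^2 + 9x + 4)·(5x^3 + 8x^2 + 3x + 7) = x^6 + 7x^5 + x^4 + 6x^3 + x^2 + 9x + 6. This has degree ≥ 4, so divide by f(x) over F_11: x^6 + 7x^5 + x^4 + 6x^3 + x^2 + 9x + 6 = (x^2 + 10x + 2)·(x^4 + 8x^3 + 7x^2 + x + 6) + (7x^3 + 4x^2 + 2x + 5). Hence a·b ≡ 7x^3 + 4x^2 + 2x + 5 (mod f). (F_11[x]/(f) is a field with 11^4 = 14641 elements since f is irreducible of degree 4.)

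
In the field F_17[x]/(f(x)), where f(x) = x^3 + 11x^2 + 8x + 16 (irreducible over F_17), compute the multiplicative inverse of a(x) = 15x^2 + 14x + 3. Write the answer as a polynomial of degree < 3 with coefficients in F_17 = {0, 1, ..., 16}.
a(x)^(-1) ≡ x^2 + 12x + 2 (mod f(x))

Since f is irreducible over F_17, F_17[x]/(f) is a field and a(x) ≠ 0 has an inverse. Apply the extended Euclidean algorithm to f(x) and a(x) in F_17[x]: f(x) = (8x + 8)·a(x) + (8x + 9);  a(x) = (4x + 10)·(8x + 9) + (15). The last nonzero remainder is the constant 15 = gcd(f, a) in F_17. Back-substituting through the division chain expresses 15 = s(x)·a(x) + t(x)·f(x) with s(x) ≡ 15x^2 + 10x + 13 (mod f), so (15x^2 + 10x + 13)·a(x) ≡ 15 (mod f). Multiplying by 15^(-1) ≡ 8 in F_17 gives a(x)^(-1) ≡ 8·(15x^2 + 10x + 13) ≡ x^2 + 12x + 2 (mod f). Check: (15x^2 + 14x + 3)·(x^2 + 12x + 2) = 15x^4 + 7x^3 + 14x^2 + 13x + 6 ≡ 1 (mod x^3 + 11x^2 + 8x + 16).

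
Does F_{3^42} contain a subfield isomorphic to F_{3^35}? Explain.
No: F_{3^35} is not a subfield of F_{3^42}

F_{p^m} embeds in F_{p^n} iff m | n. Here 35 ∤ 42 (since 42 = 1·35 + 7 with remainder 7 ≠ 0), so F_{3^35} is not a subfield of F_{3^42}. Equivalently: if it were, the tower law would give 35 = [F_{3^35}:F_3] dividing [F_{3^42}:F_3] = 42, contradiction.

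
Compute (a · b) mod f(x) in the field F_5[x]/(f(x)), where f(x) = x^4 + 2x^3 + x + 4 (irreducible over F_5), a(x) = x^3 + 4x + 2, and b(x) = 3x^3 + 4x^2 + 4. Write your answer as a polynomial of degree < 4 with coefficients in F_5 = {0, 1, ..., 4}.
a · b ≡ x^3 + 3x^2 + 3x + 4 (mod f(x))

Multiply in F_5[x]: a(x)·b(x) = (x^3 + 4x + 2)·(3x^3 + 4x^2 + 4) = 3x^6 + 4x^5 + 2x^4 + x^3 + 3x^2 + x + 3. This has degree ≥ 4, so divide by f(x) over F_5: 3x^6 + 4x^5 + 2x^4 + x^3 + 3x^2 + x + 3 = (3x^2 + 3x + 1)·(x^4 + 2x^3 + x + 4) + (x^3 + 3x^2 + 3x + 4). Hence a·b ≡ x^3 + 3x^2 + 3x + 4 (mod f). (F_5[x]/(f) is a field with 5^4 = 625 elements since f is irreducible of degree 4.)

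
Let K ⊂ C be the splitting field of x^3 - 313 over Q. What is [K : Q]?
[K : Q] = 6

The roots of x^3 - 313 are ∛313, ω∛313, ω^2∛313 where ω = e^(2πi/3) is a primitive cube root of unity, so K = Q(∛313, ω). Now [Q(∛313):Q] = 3 (since 313 is not a perfect cube, x^3 - 313 is irreducible) and [Q(ω):Q] = 2. Both 2 and 3 divide [K:Q], and [K:Q] ≤ 3·2 = 6, so [K:Q] = 6. (Equivalently: Q(∛313) ⊂ R but ω ∉ R, so [K : Q(∛313)] = 2.)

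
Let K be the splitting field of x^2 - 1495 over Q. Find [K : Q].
[K : Q] = 2

f(x) = x^2 - 1495 factors as (x - √1495)(x + √1495). The splitting field is K = Q(√1495). Since 1495 is squarefree and > 1, it is not a perfect square, so x^2 - 1495 is irreducible over Q and [Q(√1495) : Q] = 2. Hence [K : Q] = 2.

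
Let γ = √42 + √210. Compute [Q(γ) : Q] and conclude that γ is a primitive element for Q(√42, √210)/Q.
[Q(γ) : Q] = 4 (equivalently, Q(γ) = Q(√42, √210))

Obviously Q(γ) ⊆ Q(√42, √210), and [Q(√42, √210):Q] = 4 (since 42, 210 are distinct squarefree integers > 1 with 8820 not a perfect square). To show equality we compute the minimal polynomial of γ. From γ = √42 + √210: γ^2 = 42 + 2√(8820) + 210 = 252 + 2√(8820), so γ^2 - 252 = 2√(8820); squaring, (γ^2 - 252)^2 = 4·8820, i.e. γ^4 - 504γ^2 + 63504 - 35280 = 0, i.e. γ^4 - 504γ^2 + 28224 = 0. So γ is a root of x^4 - 504x^2 + 28224. This polynomial is irreducible over Q: it has no rational root (each ±√42 ± √210 is irrational), and any factorization into two quadratics over Q would force √(8820) ∈ Q (pairing opposite roots) or √42, √210 ∈ Q (other pairings), all impossible. Hence [Q(γ):Q] = 4 = [Q(√42, √210):Q], so Q(γ) = Q(√42, √210).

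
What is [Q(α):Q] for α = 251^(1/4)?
[Q(α):Q] = 4

α is a root of x^4 - 251. By Eisenstein's criterion at the prime p = 251 (which divides the constant term 251 but p^2 = 63001 does not, since 251 is squarefree), x^4 - 251 is irreducible over Q. Hence [Q(α):Q] = 4.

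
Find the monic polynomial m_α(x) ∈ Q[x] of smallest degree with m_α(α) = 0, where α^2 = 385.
m_α(x) = x^2 - 385

α satisfies α^2 - 385 = 0, so x^2 - 385 annihilates α. Since d = 385 is squarefree and ≠ 1, it is not a perfect square in Q, so x^2 - 385 has no rational root and is therefore irreducible over Q (a degree-2 polynomial over a field is irreducible iff it has no root). Hence m_α(x) = x^2 - 385.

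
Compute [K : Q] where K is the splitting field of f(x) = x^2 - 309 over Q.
[K : Q] = 2

f(x) = x^2 - 309 factors as (x - √309)(x + √309). The splitting field is K = Q(√309). Since 309 is squarefree and > 1, it is not a perfect square, so x^2 - 309 is irreducible over Q and [Q(√309) : Q] = 2. Hence [K : Q] = 2.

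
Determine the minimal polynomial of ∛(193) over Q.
m_α(x) = x^3 - 193

α satisfies α^3 = 193, so x^3 - 193 annihilates α. By the rational root test, a rational root p/q (in lowest terms) of x^3 - 193 would satisfy p^3 = 193 q^3, forcing q = 1 and p^3 = 193; but 193 is not a perfect cube, contradiction. A monic cubic over Q with no rational root is irreducible (any nontrivial factorization would include a linear factor). Hence x^3 - 193 is the minimal polynomial of α, and in particular [Q(α):Q] = 3.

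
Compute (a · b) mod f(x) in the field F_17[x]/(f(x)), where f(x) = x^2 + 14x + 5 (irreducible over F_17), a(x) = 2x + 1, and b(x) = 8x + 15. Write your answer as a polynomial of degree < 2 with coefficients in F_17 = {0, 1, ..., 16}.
a · b ≡ x + 3 (mod f(x))

Multiply in F_17[x]: a(x)·b(x) = (2x + 1)·(8x + 15) = 16x^2 + 4x + 15. This has degree ≥ 2, so divide by f(x) over F_17: 16x^2 + 4x + 15 = (16)·(x^2 + 14x + 5) + (x + 3). Hence a·b ≡ x + 3 (mod f). (F_17[x]/(f) is a field with 17^2 = 289 elements since f is irreducible of degree 2.)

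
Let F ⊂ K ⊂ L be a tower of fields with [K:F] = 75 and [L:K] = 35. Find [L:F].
[L:F] = 2625

The tower law says that for any tower of field extensions F ⊂ K ⊂ L with finite degrees, [L:F] = [L:K] · [K:F]. Here this gives [L:F] = 35 · 75 = 2625.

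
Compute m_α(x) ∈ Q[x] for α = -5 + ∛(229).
m_α(x) = x^3 + 15x^2 + 75x - 104

Set β = α + 5 = ∛(229), so β^3 = 229. Then (α + 5)^3 - 229 = 0, i.e. α is a root of g(x) = (x + 5)^3 - 229 = x^3 + 15x^2 + 75x - 104. Since g(x) = h(x + 5) where h(x) = x^3 - 229, and h is irreducible over Q (because 229 is not a perfect cube, so h has no rational root, and a monic cubic with no rational root is irreducible), g is also irreducible (irreducibility is preserved under the substitution x → x + 5). Hence m_α(x) = x^3 + 15x^2 + 75x - 104.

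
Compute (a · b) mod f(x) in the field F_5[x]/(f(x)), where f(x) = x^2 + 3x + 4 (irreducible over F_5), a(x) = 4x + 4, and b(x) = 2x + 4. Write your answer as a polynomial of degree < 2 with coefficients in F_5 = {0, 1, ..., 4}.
a · b ≡ 4 (mod f(x))

Multiply in F_5[x]: a(x)·b(x) = (4x + 4)·(2x + 4) = 3x^2 + 4x + 1. This has degree ≥ 2, so divide by f(x) over F_5: 3x^2 + 4x + 1 = (3)·(x^2 + 3x + 4) + (4). Hence a·b ≡ 4 (mod f). (F_5[x]/(f) is a field with 5^2 = 25 elements since f is irreducible of degree 2.)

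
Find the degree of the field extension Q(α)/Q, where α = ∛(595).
[Q(α):Q] = 3

The minimal polynomial of α is x^3 - 595, irreducible over Q since 595 is not a perfect cube (so x^3 - 595 has no rational root). Hence [Q(α):Q] = deg(m_α) = 3.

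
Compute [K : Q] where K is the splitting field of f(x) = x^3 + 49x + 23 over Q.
[K : Q] = 6

By the rational root test, any rational root of the monic integer polynomial f(x) = x^3 + 49x + 23 must be an integer dividing the constant term 23, i.e. one of ±{1, 23}. Evaluating: f(1) = 73, f(-1) = -27, f(23) = 13317, f(-23) = -13271; none is 0, so f has no rational root and is therefore irreducible over Q (a cubic with no linear factor over a field is irreducible). For an irreducible cubic, the Galois group is A_3 or S_3 according as the discriminant disc(f) = -4a^3 - 27b^2 = -4·(49)^3 - 27·(23)^2 = -484879 is or is not a square in Q. Here disc(f) = -484879 is not a perfect square in Q, so the Galois group of f over Q is not contained in A_3 and must be all of S_3. The splitting field has degree |S_3| = 6 over Q, so [K : Q] = 6.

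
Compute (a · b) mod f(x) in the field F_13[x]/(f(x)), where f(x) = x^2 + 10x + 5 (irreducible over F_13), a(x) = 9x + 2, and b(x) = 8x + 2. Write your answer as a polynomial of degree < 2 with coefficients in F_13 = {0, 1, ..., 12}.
a · b ≡ 3x + 8 (mod f(x))

Multiply in F_13[x]: a(x)·b(x) = (9x + 2)·(8x + 2) = 7x^2 + 8x + 4. This has degree ≥ 2, so divide by f(x) over F_13: 7x^2 + 8x + 4 = (7)·(x^2 + 10x + 5) + (3x + 8). Hence a·b ≡ 3x + 8 (mod f). (F_13[x]/(f) is a field with 13^2 = 169 elements since f is irreducible of degree 2.)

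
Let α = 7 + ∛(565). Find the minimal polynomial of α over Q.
m_α(x) = x^3 - 21x^2 + 147x - 908

Set β = α - 7 = ∛(565), so β^3 = 565. Then (α - 7)^3 - 565 = 0, i.e. α is a root of g(x) = (x - 7)^3 - 565 = x^3 - 21x^2 + 147x - 908. Since g(x) = h(x - 7) where h(x) = x^3 - 565, and h is irreducible over Q (because 565 is not a perfect cube, so h has no rational root, and a monic cubic with no rational root is irreducible), g is also irreducible (irreducibility is preserved under the substitution x → x - 7). Hence m_α(x) = x^3 - 21x^2 + 147x - 908.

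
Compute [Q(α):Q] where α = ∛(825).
[Q(α):Q] = 3

The minimal polynomial of α is x^3 - 825, irreducible over Q since 825 is not a perfect cube (so x^3 - 825 has no rational root). Hence [Q(α):Q] = deg(m_α) = 3.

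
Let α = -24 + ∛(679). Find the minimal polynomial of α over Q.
m_α(x) = x^3 + 72x^2 + 1728x + 13145

Set β = α + 24 = ∛(679), so β^3 = 679. Then (α + 24)^3 - 679 = 0, i.e. α is a root of g(x) = (x + 24)^3 - 679 = x^3 + 72x^2 + 1728x + 13145. Since g(x) = h(x + 24) where h(x) = x^3 - 679, and h is irreducible over Q (because 679 is not a perfect cube, so h has no rational root, and a monic cubic with no rational root is irreducible), g is also irreducible (irreducibility is preserved under the substitution x → x + 24). Hence m_α(x) = x^3 + 72x^2 + 1728x + 13145.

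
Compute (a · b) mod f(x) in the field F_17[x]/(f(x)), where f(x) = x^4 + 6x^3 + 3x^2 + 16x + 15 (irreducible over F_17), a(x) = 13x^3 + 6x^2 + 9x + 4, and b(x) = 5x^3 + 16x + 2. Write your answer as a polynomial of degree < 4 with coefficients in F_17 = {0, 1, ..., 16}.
a · b ≡ 15x^3 + 4x^2 + 16x + 7 (mod f(x))

Multiply in F_17[x]: a(x)·b(x) = (13x^3 + 6x^2 + 9x + 4)·(5x^3 + 16x + 2) = 14x^6 + 13x^5 + 15x^4 + 6x^3 + 3x^2 + 14x + 8. This has degree ≥ 4, so divide by f(x) over F_17: 14x^6 + 13x^5 + 15x^4 + 6x^3 + 3x^2 + 14x + 8 = (14x^2 + 14x + 8)·(x^4 + 6x^3 + 3x^2 + 16x + 15) + (15x^3 + 4x^2 + 16x + 7). Hence a·b ≡ 15x^3 + 4x^2 + 16x + 7 (mod f). (F_17[x]/(f) is a field with 17^4 = 83521 elements since f is irreducible of degree 4.)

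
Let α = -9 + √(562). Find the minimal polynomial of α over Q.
m_α(x) = x^2 + 18x - 481

From α + 9 = √(562), squaring gives (α + 9)^2 = 562, i.e. α^2 + 18α + 81 = 562, so α^2 + 18α - 481 = 0. The discriminant of x^2 + 18x - 481 is (18)^2 - 4·(-481) = 324 + 1924 = 2248, and 4·(562) is not a perfect square in Q since 562 is squarefree and ≠ 1. Hence x^2 + 18x - 481 is irreducible over Q and is the minimal polynomial of α.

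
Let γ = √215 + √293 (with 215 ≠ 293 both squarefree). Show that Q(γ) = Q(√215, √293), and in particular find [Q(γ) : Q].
[Q(γ) : Q] = 4 (equivalently, Q(γ) = Q(√215, √293))

Obviously Q(γ) ⊆ Q(√215, √293), and [Q(√215, √293):Q] = 4 (since 215, 293 are distinct squarefree integers > 1 with 62995 not a perfect square). To show equality we compute the minimal polynomial of γ. From γ = √215 + √293: γ^2 = 215 + 2√(62995) + 293 = 508 + 2√(62995), so γ^2 - 508 = 2√(62995); squaring, (γ^2 - 508)^2 = 4·62995, i.e. γ^4 - 1016γ^2 + 258064 - 251980 = 0, i.e. γ^4 - 1016γ^2 + 6084 = 0. So γ is a root of x^4 - 1016x^2 + 6084. This polynomial is irreducible over Q: it has no rational root (each ±√215 ± √293 is irrational), and any factorization into two quadratics over Q would force √(62995) ∈ Q (pairing opposite roots) or √215, √293 ∈ Q (other pairings), all impossible. Hence [Q(γ):Q] = 4 = [Q(√215, √293):Q], so Q(γ) = Q(√215, √293).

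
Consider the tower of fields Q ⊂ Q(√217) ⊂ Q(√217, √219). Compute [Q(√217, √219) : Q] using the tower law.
[Q(√217, √219) : Q] = 4

[Q(√217):Q] = 2 (min poly x^2 - 217, irreducible since 217 is squarefree > 1). For the top step, suppose √219 ∈ Q(√217), say √219 = c + d√217 with c, d ∈ Q. Squaring: 219 = c^2 + 217d^2 + 2cd√217. Since √217 ∉ Q this forces 2cd = 0. If d = 0 then √219 = c ∈ Q, contradicting 219 squarefree > 1. If c = 0 then 219 = 217d^2, so 217·219 = (217d)^2 is a perfect square in Q — but 217·219 = 47523 is not a perfect square (since 217 and 219 are distinct squarefree integers). Contradiction. Hence √219 ∉ Q(√217), so x^2 - 219 stays irreducible over Q(√217) and [Q(√217, √219) : Q(√217)] = 2. By the tower law, [Q(√217, √219) : Q] = 2 · 2 = 4.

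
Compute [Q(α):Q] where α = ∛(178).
[Q(α):Q] = 3

The minimal polynomial of α is x^3 - 178, irreducible over Q since 178 is not a perfect cube (so x^3 - 178 has no rational root). Hence [Q(α):Q] = deg(m_α) = 3.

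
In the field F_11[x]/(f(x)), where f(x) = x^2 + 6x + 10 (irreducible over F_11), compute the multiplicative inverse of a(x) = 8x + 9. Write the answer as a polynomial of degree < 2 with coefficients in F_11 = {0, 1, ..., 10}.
a(x)^(-1) ≡ x + 9 (mod f(x))

Since f is irreducible over F_11, F_11[x]/(f) is a field and a(x) ≠ 0 has an inverse. Apply the extended Euclidean algorithm to f(x) and a(x) in F_11[x]: f(x) = (7x + 8)·a(x) + (4). The last nonzero remainder is the constant 4 = gcd(f, a) in F_11. Back-substituting through the division chain expresses 4 = s(x)·a(x) + t(x)·f(x) with s(x) ≡ 4x + 3 (mod f), so (4x + 3)·a(x) ≡ 4 (mod f). Multiplying by 4^(-1) ≡ 3 in F_11 gives a(x)^(-1) ≡ 3·(4x + 3) ≡ x + 9 (mod f). Check: (8x + 9)·(x + 9) = 8x^2 + 4x + 4 ≡ 1 (mod x^2 + 6x + 10).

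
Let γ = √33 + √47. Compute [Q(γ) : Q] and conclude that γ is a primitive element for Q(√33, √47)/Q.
[Q(γ) : Q] = 4 (equivalently, Q(γ) = Q(√33, √47))

Obviously Q(γ) ⊆ Q(√33, √47), and [Q(√33, √47):Q] = 4 (since 33, 47 are distinct squarefree integers > 1 with 1551 not a perfect square). To show equality we compute the minimal polynomial of γ. From γ = √33 + √47: γ^2 = 33 + 2√(1551) + 47 = 80 + 2√(1551), so γ^2 - 80 = 2√(1551); squaring, (γ^2 - 80)^2 = 4·1551, i.e. γ^4 - 160γ^2 + 6400 - 6204 = 0, i.e. γ^4 - 160γ^2 + 196 = 0. So γ is a root of x^4 - 160x^2 + 196. This polynomial is irreducible over Q: it has no rational root (each ±√33 ± √47 is irrational), and any factorization into two quadratics over Q would force √(1551) ∈ Q (pairing opposite roots) or √33, √47 ∈ Q (other pairings), all impossible. Hence [Q(γ):Q] = 4 = [Q(√33, √47):Q], so Q(γ) = Q(√33, √47).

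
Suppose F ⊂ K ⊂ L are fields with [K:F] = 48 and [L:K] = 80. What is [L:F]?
[L:F] = 3840

The tower law says that for any tower of field extensions F ⊂ K ⊂ L with finite degrees, [L:F] = [L:K] · [K:F]. Here this gives [L:F] = 80 · 48 = 3840.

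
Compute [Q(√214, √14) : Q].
[Q(√214, √14) : Q] = 4

[Q(√214):Q] = 2 (min poly x^2 - 214, irreducible since 214 is squarefree > 1). For the top step, suppose √14 ∈ Q(√214), say √14 = c + d√214 with c, d ∈ Q. Squaring: 14 = c^2 + 214d^2 + 2cd√214. Since √214 ∉ Q this forces 2cd = 0. If d = 0 then √14 = c ∈ Q, contradicting 14 squarefree > 1. If c = 0 then 14 = 214d^2, so 214·14 = (214d)^2 is a perfect square in Q — but 214·14 = 2996 is not a perfect square (since 214 and 14 are distinct squarefree integers). Contradiction. Hence √14 ∉ Q(√214), so x^2 - 14 stays irreducible over Q(√214) and [Q(√214, √14) : Q(√214)] = 2. By the tower law, [Q(√214, √14) : Q] = 2 · 2 = 4.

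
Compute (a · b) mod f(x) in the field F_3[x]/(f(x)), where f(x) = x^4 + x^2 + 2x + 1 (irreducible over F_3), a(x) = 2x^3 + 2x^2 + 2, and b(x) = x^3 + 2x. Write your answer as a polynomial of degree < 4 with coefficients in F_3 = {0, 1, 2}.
a · b ≡ x^2 + x + 1 (mod f(x))

Multiply in F_3[x]: a(x)·b(x) = (2x^3 + 2x^2 + 2)·(x^3 + 2x) = 2x^6 + 2x^5 + x^4 + x. This has degree ≥ 4, so divide by f(x) over F_3: 2x^6 + 2x^5 + x^4 + x = (2x^2 + 2x + 2)·(x^4 + x^2 + 2x + 1) + (x^2 + x + 1). Hence a·b ≡ x^2 + x + 1 (mod f). (F_3[x]/(f) is a field with 3^4 = 81 elements since f is irreducible of degree 4.)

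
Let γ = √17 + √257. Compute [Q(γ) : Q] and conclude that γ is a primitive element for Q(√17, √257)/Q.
[Q(γ) : Q] = 4 (equivalently, Q(γ) = Q(√17, √257))

Obviously Q(γ) ⊆ Q(√17, √257), and [Q(√17, √257):Q] = 4 (since 17, 257 are distinct squarefree integers > 1 with 4369 not a perfect square). To show equality we compute the minimal polynomial of γ. From γ = √17 + √257: γ^2 = 17 + 2√(4369) + 257 = 274 + 2√(4369), so γ^2 - 274 = 2√(4369); squaring, (γ^2 - 274)^2 = 4·4369, i.e. γ^4 - 548γ^2 + 75076 - 17476 = 0, i.e. γ^4 - 548γ^2 + 57600 = 0. So γ is a root of x^4 - 548x^2 + 57600. This polynomial is irreducible over Q: it has no rational root (each ±√17 ± √257 is irrational), and any factorization into two quadratics over Q would force √(4369) ∈ Q (pairing opposite roots) or √17, √257 ∈ Q (other pairings), all impossible. Hence [Q(γ):Q] = 4 = [Q(√17, √257):Q], so Q(γ) = Q(√17, √257).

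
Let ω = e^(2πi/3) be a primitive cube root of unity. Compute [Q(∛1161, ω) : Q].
[Q(∛1161, ω) : Q] = 6

[Q(∛1161):Q] = 3 (min poly x^3 - 1161, irreducible since 1161 is not a perfect cube). [Q(ω):Q] = 2 (min poly x^2 + x + 1). Since Q(∛1161) ⊂ R and ω ∉ R, we have ω ∉ Q(∛1161), so x^2 + x + 1 remains irreducible over Q(∛1161) and [Q(∛1161, ω) : Q(∛1161)] = 2. By the tower law, [Q(∛1161, ω) : Q] = 3 · 2 = 6. (In fact Q(∛1161, ω) is the splitting field of x^3 - 1161 over Q.)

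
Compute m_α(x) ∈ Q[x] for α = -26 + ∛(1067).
m_α(x) = x^3 + 78x^2 + 2028x + 16509

Set β = α + 26 = ∛(1067), so β^3 = 1067. Then (α + 26)^3 - 1067 = 0, i.e. α is a root of g(x) = (x + 26)^3 - 1067 = x^3 + 78x^2 + 2028x + 16509. Since g(x) = h(x + 26) where h(x) = x^3 - 1067, and h is irreducible over Q (because 1067 is not a perfect cube, so h has no rational root, and a monic cubic with no rational root is irreducible), g is also irreducible (irreducibility is preserved under the substitution x → x + 26). Hence m_α(x) = x^3 + 78x^2 + 2028x + 16509.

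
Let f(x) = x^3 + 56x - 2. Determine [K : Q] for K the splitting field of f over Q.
[K : Q] = 6

By the rational root test, any rational root of the monic integer polynomial f(x) = x^3 + 56x - 2 must be an integer dividing the constant term -2, i.e. one of ±{1, 2}. Evaluating: f(1) = 55, f(-1) = -59, f(2) = 118, f(-2) = -122; none is 0, so f has no rational root and is therefore irreducible over Q (a cubic with no linear factor over a field is irreducible). For an irreducible cubic, the Galois group is A_3 or S_3 according as the discriminant disc(f) = -4a^3 - 27b^2 = -4·(56)^3 - 27·(-2)^2 = -702572 is or is not a square in Q. Here disc(f) = -702572 is not a perfect square in Q, so the Galois group of f over Q is not contained in A_3 and must be all of S_3. The splitting field has degree |S_3| = 6 over Q, so [K : Q] = 6.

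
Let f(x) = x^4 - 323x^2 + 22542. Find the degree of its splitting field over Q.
[K : Q] = 4

Solving the quadratic in x^2: x^2 = (323 ± √(323^2 - 4·22542))/2 = (323 ± √14161)/2 = (323 ± 119)/2, giving x^2 = 221 or x^2 = 102. So f(x) = (x^2 - 221)(x^2 - 102) and the roots of f are ±√221, ±√102. Hence the splitting field is K = Q(√221, √102). Since 221 and 102 are distinct squarefree integers > 1, their product 22542 is not a perfect square, so √102 ∉ Q(√221). By the tower law [K:Q] = [Q(√221,√102):Q(√221)] · [Q(√221):Q] = 2 · 2 = 4.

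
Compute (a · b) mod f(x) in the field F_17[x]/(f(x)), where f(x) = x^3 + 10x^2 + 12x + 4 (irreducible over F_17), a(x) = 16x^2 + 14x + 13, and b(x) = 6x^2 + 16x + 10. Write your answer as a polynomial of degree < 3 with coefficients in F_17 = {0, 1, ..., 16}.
a · b ≡ 2x^2 + 9x + 9 (mod f(x))

Multiply in F_17[x]: a(x)·b(x) = (16x^2 + 14x + 13)·(6x^2 + 16x + 10) = 11x^4 + 3x^2 + 8x + 11. This has degree ≥ 3, so divide by f(x) over F_17: 11x^4 + 3x^2 + 8x + 11 = (11x + 9)·(x^3 + 10x^2 + 12x + 4) + (2x^2 + 9x + 9). Hence a·b ≡ 2x^2 + 9x + 9 (mod f). (F_17[x]/(f) is a field with 17^3 = 4913 elements since f is irreducible of degree 3.)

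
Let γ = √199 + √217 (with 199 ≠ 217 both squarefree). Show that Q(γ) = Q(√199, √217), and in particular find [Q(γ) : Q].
[Q(γ) : Q] = 4 (equivalently, Q(γ) = Q(√199, √217))

Obviously Q(γ) ⊆ Q(√199, √217), and [Q(√199, √217):Q] = 4 (since 199, 217 are distinct squarefree integers > 1 with 43183 not a perfect square). To show equality we compute the minimal polynomial of γ. From γ = √199 + √217: γ^2 = 199 + 2√(43183) + 217 = 416 + 2√(43183), so γ^2 - 416 = 2√(43183); squaring, (γ^2 - 416)^2 = 4·43183, i.e. γ^4 - 832γ^2 + 173056 - 172732 = 0, i.e. γ^4 - 832γ^2 + 324 = 0. So γ is a root of x^4 - 832x^2 + 324. This polynomial is irreducible over Q: it has no rational root (each ±√199 ± √217 is irrational), and any factorization into two quadratics over Q would force √(43183) ∈ Q (pairing opposite roots) or √199, √217 ∈ Q (other pairings), all impossible. Hence [Q(γ):Q] = 4 = [Q(√199, √217):Q], so Q(γ) = Q(√199, √217).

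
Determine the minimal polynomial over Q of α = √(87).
m_α(x) = x^2 - 87

α satisfies α^2 - 87 = 0, so x^2 - 87 annihilates α. Since d = 87 is squarefree and ≠ 1, it is not a perfect square in Q, so x^2 - 87 has no rational root and is therefore irreducible over Q (a degree-2 polynomial over a field is irreducible iff it has no root). Hence m_α(x) = x^2 - 87.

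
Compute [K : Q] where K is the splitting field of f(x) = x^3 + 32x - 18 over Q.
[K : Q] = 6

By the rational root test, any rational root of the monic integer polynomial f(x) = x^3 + 32x - 18 must be an integer dividing the constant term -18, i.e. one of ±{1, 2, 3, 6, 9, 18}. Evaluating: f(1) = 15, f(-1) = -51, f(2) = 54, f(-2) = -90, f(3) = 105, f(-3) = -141, f(6) = 390, f(-6) = -426, f(9) = 999, f(-9) = -1035, f(18) = 6390, f(-18) = -6426; none is 0, so f has no rational root and is therefore irreducible over Q (a cubic with no linear factor over a field is irreducible). For an irreducible cubic, the Galois group is A_3 or S_3 according as the discriminant disc(f) = -4a^3 - 27b^2 = -4·(32)^3 - 27·(-18)^2 = -139820 is or is not a square in Q. Here disc(f) = -139820 is not a perfect square in Q, so the Galois group of f over Q is not contained in A_3 and must be all of S_3. The splitting field has degree |S_3| = 6 over Q, so [K : Q] = 6.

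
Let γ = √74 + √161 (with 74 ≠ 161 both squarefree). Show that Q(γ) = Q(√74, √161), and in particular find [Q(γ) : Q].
[Q(γ) : Q] = 4 (equivalently, Q(γ) = Q(√74, √161))

Obviously Q(γ) ⊆ Q(√74, √161), and [Q(√74, √161):Q] = 4 (since 74, 161 are distinct squarefree integers > 1 with 11914 not a perfect square). To show equality we compute the minimal polynomial of γ. From γ = √74 + √161: γ^2 = 74 + 2√(11914) + 161 = 235 + 2√(11914), so γ^2 - 235 = 2√(11914); squaring, (γ^2 - 235)^2 = 4·11914, i.e. γ^4 - 470γ^2 + 55225 - 47656 = 0, i.e. γ^4 - 470γ^2 + 7569 = 0. So γ is a root of x^4 - 470x^2 + 7569. This polynomial is irreducible over Q: it has no rational root (each ±√74 ± √161 is irrational), and any factorization into two quadratics over Q would force √(11914) ∈ Q (pairing opposite roots) or √74, √161 ∈ Q (other pairings), all impossible. Hence [Q(γ):Q] = 4 = [Q(√74, √161):Q], so Q(γ) = Q(√74, √161).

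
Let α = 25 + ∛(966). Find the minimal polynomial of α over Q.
m_α(x) = x^3 - 75x^2 + 1875x - 16591

Set β = α - 25 = ∛(966), so β^3 = 966. Then (α - 25)^3 - 966 = 0, i.e. α is a root of g(x) = (x - 25)^3 - 966 = x^3 - 75x^2 + 1875x - 16591. Since g(x) = h(x - 25) where h(x) = x^3 - 966, and h is irreducible over Q (because 966 is not a perfect cube, so h has no rational root, and a monic cubic with no rational root is irreducible), g is also irreducible (irreducibility is preserved under the substitution x → x - 25). Hence m_α(x) = x^3 - 75x^2 + 1875x - 16591.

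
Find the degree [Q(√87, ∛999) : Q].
[Q(√87, ∛999) : Q] = 6

Let L = Q(√87, ∛999). Since Q(√87) ⊂ L and [Q(√87):Q] = 2, the tower law gives 2 | [L:Q]. Likewise Q(∛999) ⊂ L with [Q(∛999):Q] = 3 (because 999 is not a perfect cube), so 3 | [L:Q]. As gcd(2,3) = 1, [L:Q] is divisible by 6. Conversely L is generated over Q by √87 and ∛999, so [L:Q] ≤ 2·3 = 6. Therefore [Q(√87, ∛999) : Q] = 6.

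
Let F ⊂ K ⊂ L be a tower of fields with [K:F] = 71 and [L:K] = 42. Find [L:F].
[L:F] = 2982

The tower law says that for any tower of field extensions F ⊂ K ⊂ L with finite degrees, [L:F] = [L:K] · [K:F]. Here this gives [L:F] = 42 · 71 = 2982.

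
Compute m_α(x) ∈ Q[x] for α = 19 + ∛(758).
m_α(x) = x^3 - 57x^2 + 1083x - 7617

Set β = α - 19 = ∛(758), so β^3 = 758. Then (α - 19)^3 - 758 = 0, i.e. α is a root of g(x) = (x - 19)^3 - 758 = x^3 - 57x^2 + 1083x - 7617. Since g(x) = h(x - 19) where h(x) = x^3 - 758, and h is irreducible over Q (because 758 is not a perfect cube, so h has no rational root, and a monic cubic with no rational root is irreducible), g is also irreducible (irreducibility is preserved under the substitution x → x - 19). Hence m_α(x) = x^3 - 57x^2 + 1083x - 7617.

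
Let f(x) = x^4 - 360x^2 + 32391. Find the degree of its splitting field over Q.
[K : Q] = 4

Solving the quadratic in x^2: x^2 = (360 ± √(360^2 - 4·32391))/2 = (360 ± √36)/2 = (360 ± 6)/2, giving x^2 = 183 or x^2 = 177. So f(x) = (x^2 - 183)(x^2 - 177) and the roots of f are ±√183, ±√177. Hence the splitting field is K = Q(√183, √177). Since 183 and 177 are distinct squarefree integers > 1, their product 32391 is not a perfect square, so √177 ∉ Q(√183). By the tower law [K:Q] = [Q(√183,√177):Q(√183)] · [Q(√183):Q] = 2 · 2 = 4.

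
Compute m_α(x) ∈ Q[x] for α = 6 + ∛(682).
m_α(x) = x^3 - 18x^2 + 108x - 898

Set β = α - 6 = ∛(682), so β^3 = 682. Then (α - 6)^3 - 682 = 0, i.e. α is a root of g(x) = (x - 6)^3 - 682 = x^3 - 18x^2 + 108x - 898. Since g(x) = h(x - 6) where h(x) = x^3 - 682, and h is irreducible over Q (because 682 is not a perfect cube, so h has no rational root, and a monic cubic with no rational root is irreducible), g is also irreducible (irreducibility is preserved under the substitution x → x - 6). Hence m_α(x) = x^3 - 18x^2 + 108x - 898.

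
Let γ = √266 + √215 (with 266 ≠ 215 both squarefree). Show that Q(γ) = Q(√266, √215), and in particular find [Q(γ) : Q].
[Q(γ) : Q] = 4 (equivalently, Q(γ) = Q(√266, √215))

Obviously Q(γ) ⊆ Q(√266, √215), and [Q(√266, √215):Q] = 4 (since 266, 215 are distinct squarefree integers > 1 with 57190 not a perfect square). To show equality we compute the minimal polynomial of γ. From γ = √266 + √215: γ^2 = 266 + 2√(57190) + 215 = 481 + 2√(57190), so γ^2 - 481 = 2√(57190); squaring, (γ^2 - 481)^2 = 4·57190, i.e. γ^4 - 962γ^2 + 231361 - 228760 = 0, i.e. γ^4 - 962γ^2 + 2601 = 0. So γ is a root of x^4 - 962x^2 + 2601. This polynomial is irreducible over Q: it has no rational root (each ±√266 ± √215 is irrational), and any factorization into two quadratics over Q would force √(57190) ∈ Q (pairing opposite roots) or √266, √215 ∈ Q (other pairings), all impossible. Hence [Q(γ):Q] = 4 = [Q(√266, √215):Q], so Q(γ) = Q(√266, √215).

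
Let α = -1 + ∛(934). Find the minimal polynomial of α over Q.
m_α(x) = x^3 + 3x^2 + 3x - 933

Set β = α + 1 = ∛(934), so β^3 = 934. Then (α + 1)^3 - 934 = 0, i.e. α is a root of g(x) = (x + 1)^3 - 934 = x^3 + 3x^2 + 3x - 933. Since g(x) = h(x + 1) where h(x) = x^3 - 934, and h is irreducible over Q (because 934 is not a perfect cube, so h has no rational root, and a monic cubic with no rational root is irreducible), g is also irreducible (irreducibility is preserved under the substitution x → x + 1). Hence m_α(x) = x^3 + 3x^2 + 3x - 933.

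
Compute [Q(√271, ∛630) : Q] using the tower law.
[Q(√271, ∛630) : Q] = 6

Let L = Q(√271, ∛630). Since Q(√271) ⊂ L and [Q(√271):Q] = 2, the tower law gives 2 | [L:Q]. Likewise Q(∛630) ⊂ L with [Q(∛630):Q] = 3 (because 630 is not a perfect cube), so 3 | [L:Q]. As gcd(2,3) = 1, [L:Q] is divisible by 6. Conversely L is generated over Q by √271 and ∛630, so [L:Q] ≤ 2·3 = 6. Therefore [Q(√271, ∛630) : Q] = 6.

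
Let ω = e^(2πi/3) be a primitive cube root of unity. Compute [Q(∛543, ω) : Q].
[Q(∛543, ω) : Q] = 6

[Q(∛543):Q] = 3 (min poly x^3 - 543, irreducible since 543 is not a perfect cube). [Q(ω):Q] = 2 (min poly x^2 + x + 1). Since Q(∛543) ⊂ R and ω ∉ R, we have ω ∉ Q(∛543), so x^2 + x + 1 remains irreducible over Q(∛543) and [Q(∛543, ω) : Q(∛543)] = 2. By the tower law, [Q(∛543, ω) : Q] = 3 · 2 = 6. (In fact Q(∛543, ω) is the splitting field of x^3 - 543 over Q.)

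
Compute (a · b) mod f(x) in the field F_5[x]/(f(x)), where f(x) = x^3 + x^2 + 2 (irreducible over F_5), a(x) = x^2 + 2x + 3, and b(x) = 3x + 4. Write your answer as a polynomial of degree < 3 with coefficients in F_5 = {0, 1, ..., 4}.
a · b ≡ 2x^2 + 2x + 1 (mod f(x))

Multiply in F_5[x]: a(x)·b(x) = (x^2 + 2x + 3)·(3x + 4) = 3x^3 + 2x + 2. This has degree ≥ 3, so divide by f(x) over F_5: 3x^3 + 2x + 2 = (3)·(x^3 + x^2 + 2) + (2x^2 + 2x + 1). Hence a·b ≡ 2x^2 + 2x + 1 (mod f). (F_5[x]/(f) is a field with 5^3 = 125 elements since f is irreducible of degree 3.)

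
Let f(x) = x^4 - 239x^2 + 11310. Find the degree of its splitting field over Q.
[K : Q] = 4

Solving the quadratic in x^2: x^2 = (239 ± √(239^2 - 4·11310))/2 = (239 ± √11881)/2 = (239 ± 109)/2, giving x^2 = 174 or x^2 = 65. So f(x) = (x^2 - 174)(x^2 - 65) and the roots of f are ±√174, ±√65. Hence the splitting field is K = Q(√174, √65). Since 174 and 65 are distinct squarefree integers > 1, their product 11310 is not a perfect square, so √65 ∉ Q(√174). By the tower law [K:Q] = [Q(√174,√65):Q(√174)] · [Q(√174):Q] = 2 · 2 = 4.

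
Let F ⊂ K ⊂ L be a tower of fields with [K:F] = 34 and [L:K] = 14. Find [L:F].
[L:F] = 476

The tower law says that for any tower of field extensions F ⊂ K ⊂ L with finite degrees, [L:F] = [L:K] · [K:F]. Here this gives [L:F] = 14 · 34 = 476.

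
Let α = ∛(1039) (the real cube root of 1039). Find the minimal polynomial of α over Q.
m_α(x) = x^3 - 1039

α satisfies α^3 = 1039, so x^3 - 1039 annihilates α. By the rational root test, a rational root p/q (in lowest terms) of x^3 - 1039 would satisfy p^3 = 1039 q^3, forcing q = 1 and p^3 = 1039; but 1039 is not a perfect cube, contradiction. A monic cubic over Q with no rational root is irreducible (any nontrivial factorization would include a linear factor). Hence x^3 - 1039 is the minimal polynomial of α, and in particular [Q(α):Q] = 3.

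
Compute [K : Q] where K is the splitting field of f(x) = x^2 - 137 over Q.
[K : Q] = 2

f(x) = x^2 - 137 factors as (x - √137)(x + √137). The splitting field is K = Q(√137). Since 137 is squarefree and > 1, it is not a perfect square, so x^2 - 137 is irreducible over Q and [Q(√137) : Q] = 2. Hence [K : Q] = 2.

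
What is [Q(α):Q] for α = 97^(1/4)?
[Q(α):Q] = 4

α is a root of x^4 - 97. By Eisenstein's criterion at the prime p = 97 (which divides the constant term 97 but p^2 = 9409 does not, since 97 is squarefree), x^4 - 97 is irreducible over Q. Hence [Q(α):Q] = 4.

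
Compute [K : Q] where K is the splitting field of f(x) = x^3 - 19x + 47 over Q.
[K : Q] = 6

By the rational root test, any rational root of the monic integer polynomial f(x) = x^3 - 19x + 47 must be an integer dividing the constant term 47, i.e. one of ±{1, 47}. Evaluating: f(1) = 29, f(-1) = 65, f(47) = 102977, f(-47) = -102883; none is 0, so f has no rational root and is therefore irreducible over Q (a cubic with no linear factor over a field is irreducible). For an irreducible cubic, the Galois group is A_3 or S_3 according as the discriminant disc(f) = -4a^3 - 27b^2 = -4·(-19)^3 - 27·(47)^2 = -32207 is or is not a square in Q. Here disc(f) = -32207 is not a perfect square in Q, so the Galois group of f over Q is not contained in A_3 and must be all of S_3. The splitting field has degree |S_3| = 6 over Q, so [K : Q] = 6.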